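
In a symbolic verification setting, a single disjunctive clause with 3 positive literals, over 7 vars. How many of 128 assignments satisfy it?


Step 1: Total=2^7=128
Step 2: Unsat when all 3 false: 2^4=16
Step 3: Sat=128-16=112

112


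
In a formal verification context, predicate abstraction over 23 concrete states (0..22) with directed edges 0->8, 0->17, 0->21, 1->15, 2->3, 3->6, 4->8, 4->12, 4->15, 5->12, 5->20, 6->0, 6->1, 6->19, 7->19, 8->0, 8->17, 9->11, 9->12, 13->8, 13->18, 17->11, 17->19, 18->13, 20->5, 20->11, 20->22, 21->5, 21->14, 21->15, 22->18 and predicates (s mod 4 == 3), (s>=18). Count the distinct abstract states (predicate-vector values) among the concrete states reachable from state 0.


BFS from 0:
Concrete reachable: {0, 5, 8, 11, 12, 13, 14, 15, 17, 18, 19, 20, 21, 22}
Abstract via predicates (s mod 4 == 3), (s>=18):
  (0,0) <- {0, 5, 8, 12, 13, 14, 17}
  (0,1) <- {18, 20, 21, 22}
  (1,0) <- {11, 15}
  (1,1) <- {19}
Distinct abstract states = 4

4


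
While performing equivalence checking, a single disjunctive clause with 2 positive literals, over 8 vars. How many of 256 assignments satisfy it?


Step 1: Total=2^8=256
Step 2: Unsat when all 2 false: 2^6=64
Step 3: Sat=256-64=192

192


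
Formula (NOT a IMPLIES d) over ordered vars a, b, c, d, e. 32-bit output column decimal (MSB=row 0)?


Formula: (NOT a IMPLIES d) over a, b, c, d, e (32 rows)
Evaluate each row (bits = a,b,c,d,e, MSB first):
  row 0 [00000]: (NOT 0 IMPLIES 0) -> 0
  row 1 [00001]: (NOT 0 IMPLIES 0) -> 0
  row 2 [00010]: (NOT 0 IMPLIES 1) -> 1
  row 3 [00011]: (NOT 0 IMPLIES 1) -> 1
  row 4 [00100]: (NOT 0 IMPLIES 0) -> 0
  row 5 [00101]: (NOT 0 IMPLIES 0) -> 0
  row 6 [00110]: (NOT 0 IMPLIES 1) -> 1
  row 7 [00111]: (NOT 0 IMPLIES 1) -> 1
  row 8 [01000]: (NOT 0 IMPLIES 0) -> 0
  row 9 [01001]: (NOT 0 IMPLIES 0) -> 0
  row 10 [01010]: (NOT 0 IMPLIES 1) -> 1
  row 11 [01011]: (NOT 0 IMPLIES 1) -> 1
  row 12 [01100]: (NOT 0 IMPLIES 0) -> 0
  row 13 [01101]: (NOT 0 IMPLIES 0) -> 0
  row 14 [01110]: (NOT 0 IMPLIES 1) -> 1
  row 15 [01111]: (NOT 0 IMPLIES 1) -> 1
  row 16 [10000]: (NOT 1 IMPLIES 0) -> 1
  row 17 [10001]: (NOT 1 IMPLIES 0) -> 1
  row 18 [10010]: (NOT 1 IMPLIES 1) -> 1
  row 19 [10011]: (NOT 1 IMPLIES 1) -> 1
  row 20 [10100]: (NOT 1 IMPLIES 0) -> 1
  row 21 [10101]: (NOT 1 IMPLIES 0) -> 1
  row 22 [10110]: (NOT 1 IMPLIES 1) -> 1
  row 23 [10111]: (NOT 1 IMPLIES 1) -> 1
  row 24 [11000]: (NOT 1 IMPLIES 0) -> 1
  row 25 [11001]: (NOT 1 IMPLIES 0) -> 1
  row 26 [11010]: (NOT 1 IMPLIES 1) -> 1
  row 27 [11011]: (NOT 1 IMPLIES 1) -> 1
  row 28 [11100]: (NOT 1 IMPLIES 0) -> 1
  row 29 [11101]: (NOT 1 IMPLIES 0) -> 1
  row 30 [11110]: (NOT 1 IMPLIES 1) -> 1
  row 31 [11111]: (NOT 1 IMPLIES 1) -> 1
Full result column, 4 rows per line (a,b,c fixed per line; d,e runs 00..11 left to right):
  rows 0-3 [a,b,c=000]: 0011  = hex 3
  rows 4-7 [a,b,c=001]: 0011  = hex 3
  rows 8-11 [a,b,c=010]: 0011  = hex 3
  rows 12-15 [a,b,c=011]: 0011  = hex 3
  rows 16-19 [a,b,c=100]: 1111  = hex F
  rows 20-23 [a,b,c=101]: 1111  = hex F
  rows 24-27 [a,b,c=110]: 1111  = hex F
  rows 28-31 [a,b,c=111]: 1111  = hex F
Output column (row 0 .. row 31) = 00110011001100111111111111111111
Output column grouped in 4s = 0011 0011 0011 0011 1111 1111 1111 1111 = 0x3333FFFF
Convert to decimal digit by digit (value = value*16 + digit):
  3 -> 3
  3*16 + 3 = 51
  51*16 + 3 = 819
  819*16 + 3 = 13107
  13107*16 + 15 (F) = 209727
  209727*16 + 15 (F) = 3355647
  3355647*16 + 15 (F) = 53690367
  53690367*16 + 15 (F) = 859045887
Decimal = 859045887

859045887


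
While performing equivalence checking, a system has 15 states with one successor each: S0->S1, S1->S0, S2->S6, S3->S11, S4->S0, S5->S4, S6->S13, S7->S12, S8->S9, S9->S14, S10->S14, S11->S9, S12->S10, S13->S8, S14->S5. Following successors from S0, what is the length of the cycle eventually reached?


Trace from S0 until a state repeats:
  S0 -> S1 -> S0
S0 first seen at step 0, revisited at step 2.
Cycle length = 2 - 0 = 2

2


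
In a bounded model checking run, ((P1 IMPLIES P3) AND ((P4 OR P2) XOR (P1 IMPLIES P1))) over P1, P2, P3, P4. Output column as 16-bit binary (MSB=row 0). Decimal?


Formula: ((P1 IMPLIES P3) AND ((P4 OR P2) XOR (P1 IMPLIES P1))) over P1, P2, P3, P4 (16 rows)
Evaluate each row (bits = P1,P2,P3,P4, MSB first):
  row 0 [0000]: ((0 IMPLIES 0) AND ((0 OR 0) XOR (0 IMPLIES 0))) -> 1
  row 1 [0001]: ((0 IMPLIES 0) AND ((1 OR 0) XOR (0 IMPLIES 0))) -> 0
  row 2 [0010]: ((0 IMPLIES 1) AND ((0 OR 0) XOR (0 IMPLIES 0))) -> 1
  row 3 [0011]: ((0 IMPLIES 1) AND ((1 OR 0) XOR (0 IMPLIES 0))) -> 0
  row 4 [0100]: ((0 IMPLIES 0) AND ((0 OR 1) XOR (0 IMPLIES 0))) -> 0
  row 5 [0101]: ((0 IMPLIES 0) AND ((1 OR 1) XOR (0 IMPLIES 0))) -> 0
  row 6 [0110]: ((0 IMPLIES 1) AND ((0 OR 1) XOR (0 IMPLIES 0))) -> 0
  row 7 [0111]: ((0 IMPLIES 1) AND ((1 OR 1) XOR (0 IMPLIES 0))) -> 0
  row 8 [1000]: ((1 IMPLIES 0) AND ((0 OR 0) XOR (1 IMPLIES 1))) -> 0
  row 9 [1001]: ((1 IMPLIES 0) AND ((1 OR 0) XOR (1 IMPLIES 1))) -> 0
  row 10 [1010]: ((1 IMPLIES 1) AND ((0 OR 0) XOR (1 IMPLIES 1))) -> 1
  row 11 [1011]: ((1 IMPLIES 1) AND ((1 OR 0) XOR (1 IMPLIES 1))) -> 0
  row 12 [1100]: ((1 IMPLIES 0) AND ((0 OR 1) XOR (1 IMPLIES 1))) -> 0
  row 13 [1101]: ((1 IMPLIES 0) AND ((1 OR 1) XOR (1 IMPLIES 1))) -> 0
  row 14 [1110]: ((1 IMPLIES 1) AND ((0 OR 1) XOR (1 IMPLIES 1))) -> 0
  row 15 [1111]: ((1 IMPLIES 1) AND ((1 OR 1) XOR (1 IMPLIES 1))) -> 0
Full result column, 4 rows per line (P1,P2 fixed per line; P3,P4 runs 00..11 left to right):
  rows 0-3 [P1,P2=00]: 1010  = hex A
  rows 4-7 [P1,P2=01]: 0000  = hex 0
  rows 8-11 [P1,P2=10]: 0010  = hex 2
  rows 12-15 [P1,P2=11]: 0000  = hex 0
Output column (row 0 .. row 15) = 1010000000100000
Output column grouped in 4s = 1010 0000 0010 0000 = 0xA020
Convert to decimal digit by digit (value = value*16 + digit):
  A -> 10
  10*16 + 0 = 160
  160*16 + 2 = 2562
  2562*16 + 0 = 40992
Decimal = 40992

40992


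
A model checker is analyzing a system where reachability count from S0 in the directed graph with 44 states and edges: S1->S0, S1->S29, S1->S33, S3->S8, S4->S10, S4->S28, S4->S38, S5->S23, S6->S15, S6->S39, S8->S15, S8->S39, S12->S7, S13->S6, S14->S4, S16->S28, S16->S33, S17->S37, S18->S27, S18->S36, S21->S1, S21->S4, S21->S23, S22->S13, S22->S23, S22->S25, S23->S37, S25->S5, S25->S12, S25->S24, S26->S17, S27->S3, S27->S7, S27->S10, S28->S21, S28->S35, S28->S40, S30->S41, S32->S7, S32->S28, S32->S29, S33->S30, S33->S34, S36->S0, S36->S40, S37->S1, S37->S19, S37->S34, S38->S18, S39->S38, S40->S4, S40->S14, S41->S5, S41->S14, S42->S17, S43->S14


BFS from S0:
  layer 0: {S0}
Reachable set: {S0}
Count = 1

1


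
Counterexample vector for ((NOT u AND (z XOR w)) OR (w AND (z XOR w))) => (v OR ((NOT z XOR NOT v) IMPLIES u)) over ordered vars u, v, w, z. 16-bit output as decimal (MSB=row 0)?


F1 = ((NOT u AND (z XOR w)) OR (w AND (z XOR w)))
F2 = (v OR ((NOT z XOR NOT v) IMPLIES u))
Counterexample to F1=>F2 is where F1=1 and F2=0.
Evaluate each row (bits = u,v,w,z, MSB first):
  row 0 [0000]: F1=0 F2=1 -> F1&~F2 -> 0
  row 1 [0001]: F1=1 F2=0 -> F1&~F2 -> 1
  row 2 [0010]: F1=1 F2=1 -> F1&~F2 -> 0
  row 3 [0011]: F1=0 F2=0 -> F1&~F2 -> 0
  row 4 [0100]: F1=0 F2=1 -> F1&~F2 -> 0
  row 5 [0101]: F1=1 F2=1 -> F1&~F2 -> 0
  row 6 [0110]: F1=1 F2=1 -> F1&~F2 -> 0
  row 7 [0111]: F1=0 F2=1 -> F1&~F2 -> 0
  row 8 [1000]: F1=0 F2=1 -> F1&~F2 -> 0
  row 9 [1001]: F1=0 F2=1 -> F1&~F2 -> 0
  row 10 [1010]: F1=1 F2=1 -> F1&~F2 -> 0
  row 11 [1011]: F1=0 F2=1 -> F1&~F2 -> 0
  row 12 [1100]: F1=0 F2=1 -> F1&~F2 -> 0
  row 13 [1101]: F1=0 F2=1 -> F1&~F2 -> 0
  row 14 [1110]: F1=1 F2=1 -> F1&~F2 -> 0
  row 15 [1111]: F1=0 F2=1 -> F1&~F2 -> 0
Full result column, 4 rows per line (u,v fixed per line; w,z runs 00..11 left to right):
  rows 0-3 [u,v=00]: 0100  = hex 4
  rows 4-7 [u,v=01]: 0000  = hex 0
  rows 8-11 [u,v=10]: 0000  = hex 0
  rows 12-15 [u,v=11]: 0000  = hex 0
Counterexample vector (row 0 .. row 15) = 0100000000000000
Output column grouped in 4s = 0100 0000 0000 0000 = 0x4000
Convert to decimal digit by digit (value = value*16 + digit):
  4 -> 4
  4*16 + 0 = 64
  64*16 + 0 = 1024
  1024*16 + 0 = 16384
Decimal = 16384

16384


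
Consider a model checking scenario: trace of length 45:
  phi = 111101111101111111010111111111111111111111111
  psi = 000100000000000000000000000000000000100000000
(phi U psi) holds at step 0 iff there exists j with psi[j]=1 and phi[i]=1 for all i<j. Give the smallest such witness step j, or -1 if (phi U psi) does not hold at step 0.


(phi U psi) at 0: need smallest j with psi[j]=1 and phi[i]=1 for all i in [0,j).
Scan from step 0:
  step 0: phi=1, psi=0 -> continue
  step 1: phi=1, psi=0 -> continue
  step 2: phi=1, psi=0 -> continue
  step 3: psi=1 and phi held for [0,3) -> witness found
Witness step = 3

3


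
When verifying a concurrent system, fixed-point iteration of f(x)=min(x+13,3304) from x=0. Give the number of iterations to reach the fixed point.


Step 1: x=0, cap=3304, increment=13
Step 2: x grows by 13 each step until capped at 3304; fixed point is x=3304
Step 3: iterations = ceil(3304/13) = 255

255


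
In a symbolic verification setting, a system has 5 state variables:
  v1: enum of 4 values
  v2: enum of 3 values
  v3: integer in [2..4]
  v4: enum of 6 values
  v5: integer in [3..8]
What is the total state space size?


State space = product of domain sizes of all variables.
Domain sizes:
  v1 (enum of 4 values): 4
  v2 (enum of 3 values): 3
  v3 (integer in [2..4]): 3
  v4 (enum of 6 values): 6
  v5 (integer in [3..8]): 6
Product = 4 * 3 * 3 * 6 * 6 = 1296

1296


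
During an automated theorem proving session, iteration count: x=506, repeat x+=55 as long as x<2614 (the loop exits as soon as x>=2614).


Step 1: x goes from 506 toward 2614 by 55; the body runs while x<2614, so iterations = ceil((bound-start)/step)
Step 2: Distance=2108
Step 3: ceil(2108/55)=39

39


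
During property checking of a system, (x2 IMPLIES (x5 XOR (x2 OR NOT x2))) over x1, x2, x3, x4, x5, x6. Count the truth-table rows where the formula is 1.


Formula: (x2 IMPLIES (x5 XOR (x2 OR NOT x2))) over 6 vars (64 rows)
Evaluate each row (x1, x2, x3, x4, x5, x6 as bits, MSB first):
  row 0 [000000]: (0 IMPLIES (0 XOR (0 OR NOT 0))) -> 1
  row 1 [000001]: (0 IMPLIES (0 XOR (0 OR NOT 0))) -> 1
  row 2 [000010]: (0 IMPLIES (1 XOR (0 OR NOT 0))) -> 1
  row 3 [000011]: (0 IMPLIES (1 XOR (0 OR NOT 0))) -> 1
  row 4 [000100]: (0 IMPLIES (0 XOR (0 OR NOT 0))) -> 1
  (every remaining row is evaluated the same way; all 64 results are listed next)
Full result column, 8 rows per line (x1,x2,x3 fixed per line; x4,x5,x6 runs 000..111 left to right):
  rows 0-7 [x1,x2,x3=000]: 11111111  (ones: 8)
  rows 8-15 [x1,x2,x3=001]: 11111111  (ones: 8)
  rows 16-23 [x1,x2,x3=010]: 11001100  (ones: 4)
  rows 24-31 [x1,x2,x3=011]: 11001100  (ones: 4)
  rows 32-39 [x1,x2,x3=100]: 11111111  (ones: 8)
  rows 40-47 [x1,x2,x3=101]: 11111111  (ones: 8)
  rows 48-55 [x1,x2,x3=110]: 11001100  (ones: 4)
  rows 56-63 [x1,x2,x3=111]: 11001100  (ones: 4)
Count of 1-rows = 8+8+4+4+8+8+4+4 = 48

48


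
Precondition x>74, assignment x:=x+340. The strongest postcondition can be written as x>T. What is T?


Formula: sp(P, x:=E) = exists old_x. (x = E[old_x/x]) AND P[old_x/x] (old_x is the value of x before the assignment; eliminate old_x by solving x = E[old_x/x] for old_x)
Step 1: Precondition P: x>74, i.e. old_x > 74
Step 2: Assignment gives x = old_x + 340, so old_x = x - 340
Step 3: Substitute into P: x - 340 > 74
Step 4: Simplify: x > 74+340 = 414

414


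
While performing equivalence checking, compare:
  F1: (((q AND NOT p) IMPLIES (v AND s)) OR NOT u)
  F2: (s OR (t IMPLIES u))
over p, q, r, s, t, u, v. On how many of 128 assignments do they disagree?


F1 = (((q AND NOT p) IMPLIES (v AND s)) OR NOT u)
F2 = (s OR (t IMPLIES u))
Evaluate both on each of 128 rows (bits = p,q,r,s,t,u,v):
  row 0 [0000000]: F1=1 F2=1 -> 0
  row 1 [0000001]: F1=1 F2=1 -> 0
  row 2 [0000010]: F1=1 F2=1 -> 0
  row 3 [0000011]: F1=1 F2=1 -> 0
  row 4 [0000100]: F1=1 F2=0 (differ) -> 1
  (every remaining row is evaluated the same way; all 128 results are listed next)
Full result column, 8 rows per line (p,q,r,s fixed per line; t,u,v runs 000..111 left to right):
  rows 0-7 [p,q,r,s=0000]: 00001100  (ones: 2)
  rows 8-15 [p,q,r,s=0001]: 00000000  (ones: 0)
  rows 16-23 [p,q,r,s=0010]: 00001100  (ones: 2)
  rows 24-31 [p,q,r,s=0011]: 00000000  (ones: 0)
  rows 32-39 [p,q,r,s=0100]: 00111111  (ones: 6)
  rows 40-47 [p,q,r,s=0101]: 00100010  (ones: 2)
  rows 48-55 [p,q,r,s=0110]: 00111111  (ones: 6)
  rows 56-63 [p,q,r,s=0111]: 00100010  (ones: 2)
  rows 64-71 [p,q,r,s=1000]: 00001100  (ones: 2)
  rows 72-79 [p,q,r,s=1001]: 00000000  (ones: 0)
  rows 80-87 [p,q,r,s=1010]: 00001100  (ones: 2)
  rows 88-95 [p,q,r,s=1011]: 00000000  (ones: 0)
  rows 96-103 [p,q,r,s=1100]: 00001100  (ones: 2)
  rows 104-111 [p,q,r,s=1101]: 00000000  (ones: 0)
  rows 112-119 [p,q,r,s=1110]: 00001100  (ones: 2)
  rows 120-127 [p,q,r,s=1111]: 00000000  (ones: 0)
Disagreements = 2+0+2+0+6+2+6+2+2+0+2+0+2+0+2+0 = 28

28


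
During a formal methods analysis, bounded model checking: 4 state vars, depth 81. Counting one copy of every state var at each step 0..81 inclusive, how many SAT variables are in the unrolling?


BMC unrolls to depth k, creating one copy of each state var for steps 0..k.
Step count = 81 + 1 = 82 (steps 0 through 81)
Vars per step = 4
Total = 4 * 82 = 328

328


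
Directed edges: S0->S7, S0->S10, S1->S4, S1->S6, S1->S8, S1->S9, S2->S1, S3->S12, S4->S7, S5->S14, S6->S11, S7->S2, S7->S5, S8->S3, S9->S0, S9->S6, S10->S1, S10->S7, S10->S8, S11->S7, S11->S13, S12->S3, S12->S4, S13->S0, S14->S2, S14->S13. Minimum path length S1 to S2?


BFS layer-by-layer from S1:
  dist 0: {S1}
  dist 1: {S4, S6, S8, S9}
  dist 2: {S0, S3, S7, S11}
  dist 3: {S2, S5, S10, S12, S13}
  -> S2 reached at distance 3
Shortest path length = 3

3


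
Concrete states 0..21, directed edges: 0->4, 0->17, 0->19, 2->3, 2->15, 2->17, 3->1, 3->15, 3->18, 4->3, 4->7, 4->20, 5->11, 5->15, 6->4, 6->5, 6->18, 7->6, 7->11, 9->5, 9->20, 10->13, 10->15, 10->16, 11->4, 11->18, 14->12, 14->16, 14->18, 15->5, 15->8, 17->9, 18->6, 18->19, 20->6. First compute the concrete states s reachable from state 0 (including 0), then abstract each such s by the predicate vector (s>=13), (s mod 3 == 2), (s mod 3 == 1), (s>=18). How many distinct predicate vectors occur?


BFS from 0:
Concrete reachable: {0, 1, 3, 4, 5, 6, 7, 8, 9, 11, 15, 17, 18, 19, 20}
Abstract via predicates (s>=13), (s mod 3 == 2), (s mod 3 == 1), (s>=18):
  (0,0,0,0) <- {0, 3, 6, 9}
  (0,0,1,0) <- {1, 4, 7}
  (0,1,0,0) <- {5, 8, 11}
  (1,0,0,0) <- {15}
  (1,0,0,1) <- {18}
  (1,0,1,1) <- {19}
  (1,1,0,0) <- {17}
  (1,1,0,1) <- {20}
Distinct abstract states = 8

8


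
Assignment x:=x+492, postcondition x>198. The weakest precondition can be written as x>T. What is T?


Formula: wp(x:=E, P) = P[E/x] (substitute E for x in postcondition)
Step 1: Postcondition: x>198
Step 2: Substitute x+492 for x: x+492>198
Step 3: Solve for x: x > 198-492 = -294

-294


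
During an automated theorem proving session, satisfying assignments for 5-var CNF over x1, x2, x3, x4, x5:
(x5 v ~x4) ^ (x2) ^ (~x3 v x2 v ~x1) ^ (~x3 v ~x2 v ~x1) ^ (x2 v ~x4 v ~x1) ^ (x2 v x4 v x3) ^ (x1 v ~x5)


CNF with 7 clauses over 5 vars (32 assignments).
An assignment satisfies CNF iff every clause has >=1 true literal.
Check each row (bits = x1,x2,x3,x4,x5; clause T/F shown):
  row 0 [00000]: clauses=TFTTTFT -> 0
  row 1 [00001]: clauses=TFTTTFF -> 0
  row 2 [00010]: clauses=FFTTTTT -> 0
  row 3 [00011]: clauses=TFTTTTF -> 0
  row 4 [00100]: clauses=TFTTTTT -> 0
  row 5 [00101]: clauses=TFTTTTF -> 0
  row 6 [00110]: clauses=FFTTTTT -> 0
  row 7 [00111]: clauses=TFTTTTF -> 0
  row 8 [01000]: clauses=TTTTTTT -> 1
  row 9 [01001]: clauses=TTTTTTF -> 0
  row 10 [01010]: clauses=FTTTTTT -> 0
  row 11 [01011]: clauses=TTTTTTF -> 0
  row 12 [01100]: clauses=TTTTTTT -> 1
  row 13 [01101]: clauses=TTTTTTF -> 0
  row 14 [01110]: clauses=FTTTTTT -> 0
  row 15 [01111]: clauses=TTTTTTF -> 0
  row 16 [10000]: clauses=TFTTTFT -> 0
  row 17 [10001]: clauses=TFTTTFT -> 0
  row 18 [10010]: clauses=FFTTFTT -> 0
  row 19 [10011]: clauses=TFTTFTT -> 0
  row 20 [10100]: clauses=TFFTTTT -> 0
  row 21 [10101]: clauses=TFFTTTT -> 0
  row 22 [10110]: clauses=FFFTFTT -> 0
  row 23 [10111]: clauses=TFFTFTT -> 0
  row 24 [11000]: clauses=TTTTTTT -> 1
  row 25 [11001]: clauses=TTTTTTT -> 1
  row 26 [11010]: clauses=FTTTTTT -> 0
  row 27 [11011]: clauses=TTTTTTT -> 1
  row 28 [11100]: clauses=TTTFTTT -> 0
  row 29 [11101]: clauses=TTTFTTT -> 0
  row 30 [11110]: clauses=FTTFTTT -> 0
  row 31 [11111]: clauses=TTTFTTT -> 0
Full result column, 8 rows per line (x1,x2 fixed per line; x3,x4,x5 runs 000..111 left to right):
  rows 0-7 [x1,x2=00]: 00000000  (ones: 0)
  rows 8-15 [x1,x2=01]: 10001000  (ones: 2)
  rows 16-23 [x1,x2=10]: 00000000  (ones: 0)
  rows 24-31 [x1,x2=11]: 11010000  (ones: 3)
Satisfying assignments = 0+2+0+3 = 5

5


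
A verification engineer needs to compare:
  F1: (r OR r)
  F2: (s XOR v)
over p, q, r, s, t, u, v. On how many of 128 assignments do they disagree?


F1 = (r OR r)
F2 = (s XOR v)
Evaluate both on each of 128 rows (bits = p,q,r,s,t,u,v):
  row 0 [0000000]: F1=0 F2=0 -> 0
  row 1 [0000001]: F1=0 F2=1 (differ) -> 1
  row 2 [0000010]: F1=0 F2=0 -> 0
  row 3 [0000011]: F1=0 F2=1 (differ) -> 1
  row 4 [0000100]: F1=0 F2=0 -> 0
  (every remaining row is evaluated the same way; all 128 results are listed next)
Full result column, 8 rows per line (p,q,r,s fixed per line; t,u,v runs 000..111 left to right):
  rows 0-7 [p,q,r,s=0000]: 01010101  (ones: 4)
  rows 8-15 [p,q,r,s=0001]: 10101010  (ones: 4)
  rows 16-23 [p,q,r,s=0010]: 10101010  (ones: 4)
  rows 24-31 [p,q,r,s=0011]: 01010101  (ones: 4)
  rows 32-39 [p,q,r,s=0100]: 01010101  (ones: 4)
  rows 40-47 [p,q,r,s=0101]: 10101010  (ones: 4)
  rows 48-55 [p,q,r,s=0110]: 10101010  (ones: 4)
  rows 56-63 [p,q,r,s=0111]: 01010101  (ones: 4)
  rows 64-71 [p,q,r,s=1000]: 01010101  (ones: 4)
  rows 72-79 [p,q,r,s=1001]: 10101010  (ones: 4)
  rows 80-87 [p,q,r,s=1010]: 10101010  (ones: 4)
  rows 88-95 [p,q,r,s=1011]: 01010101  (ones: 4)
  rows 96-103 [p,q,r,s=1100]: 01010101  (ones: 4)
  rows 104-111 [p,q,r,s=1101]: 10101010  (ones: 4)
  rows 112-119 [p,q,r,s=1110]: 10101010  (ones: 4)
  rows 120-127 [p,q,r,s=1111]: 01010101  (ones: 4)
Disagreements = 4+4+4+4+4+4+4+4+4+4+4+4+4+4+4+4 = 64

64


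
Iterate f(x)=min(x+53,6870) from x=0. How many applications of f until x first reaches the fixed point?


Step 1: x=0, cap=6870, increment=53
Step 2: x grows by 53 each step until capped at 6870; fixed point is x=6870
Step 3: iterations = ceil(6870/53) = 130

130


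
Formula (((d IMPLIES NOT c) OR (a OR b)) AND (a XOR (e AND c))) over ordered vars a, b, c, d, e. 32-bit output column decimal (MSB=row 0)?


Formula: (((d IMPLIES NOT c) OR (a OR b)) AND (a XOR (e AND c))) over a, b, c, d, e (32 rows)
Evaluate each row (bits = a,b,c,d,e, MSB first):
  row 0 [00000]: (((0 IMPLIES NOT 0) OR (0 OR 0)) AND (0 XOR (0 AND 0))) -> 0
  row 1 [00001]: (((0 IMPLIES NOT 0) OR (0 OR 0)) AND (0 XOR (1 AND 0))) -> 0
  row 2 [00010]: (((1 IMPLIES NOT 0) OR (0 OR 0)) AND (0 XOR (0 AND 0))) -> 0
  row 3 [00011]: (((1 IMPLIES NOT 0) OR (0 OR 0)) AND (0 XOR (1 AND 0))) -> 0
  row 4 [00100]: (((0 IMPLIES NOT 1) OR (0 OR 0)) AND (0 XOR (0 AND 1))) -> 0
  row 5 [00101]: (((0 IMPLIES NOT 1) OR (0 OR 0)) AND (0 XOR (1 AND 1))) -> 1
  row 6 [00110]: (((1 IMPLIES NOT 1) OR (0 OR 0)) AND (0 XOR (0 AND 1))) -> 0
  row 7 [00111]: (((1 IMPLIES NOT 1) OR (0 OR 0)) AND (0 XOR (1 AND 1))) -> 0
  row 8 [01000]: (((0 IMPLIES NOT 0) OR (0 OR 1)) AND (0 XOR (0 AND 0))) -> 0
  row 9 [01001]: (((0 IMPLIES NOT 0) OR (0 OR 1)) AND (0 XOR (1 AND 0))) -> 0
  row 10 [01010]: (((1 IMPLIES NOT 0) OR (0 OR 1)) AND (0 XOR (0 AND 0))) -> 0
  row 11 [01011]: (((1 IMPLIES NOT 0) OR (0 OR 1)) AND (0 XOR (1 AND 0))) -> 0
  row 12 [01100]: (((0 IMPLIES NOT 1) OR (0 OR 1)) AND (0 XOR (0 AND 1))) -> 0
  row 13 [01101]: (((0 IMPLIES NOT 1) OR (0 OR 1)) AND (0 XOR (1 AND 1))) -> 1
  row 14 [01110]: (((1 IMPLIES NOT 1) OR (0 OR 1)) AND (0 XOR (0 AND 1))) -> 0
  row 15 [01111]: (((1 IMPLIES NOT 1) OR (0 OR 1)) AND (0 XOR (1 AND 1))) -> 1
  row 16 [10000]: (((0 IMPLIES NOT 0) OR (1 OR 0)) AND (1 XOR (0 AND 0))) -> 1
  row 17 [10001]: (((0 IMPLIES NOT 0) OR (1 OR 0)) AND (1 XOR (1 AND 0))) -> 1
  row 18 [10010]: (((1 IMPLIES NOT 0) OR (1 OR 0)) AND (1 XOR (0 AND 0))) -> 1
  row 19 [10011]: (((1 IMPLIES NOT 0) OR (1 OR 0)) AND (1 XOR (1 AND 0))) -> 1
  row 20 [10100]: (((0 IMPLIES NOT 1) OR (1 OR 0)) AND (1 XOR (0 AND 1))) -> 1
  row 21 [10101]: (((0 IMPLIES NOT 1) OR (1 OR 0)) AND (1 XOR (1 AND 1))) -> 0
  row 22 [10110]: (((1 IMPLIES NOT 1) OR (1 OR 0)) AND (1 XOR (0 AND 1))) -> 1
  row 23 [10111]: (((1 IMPLIES NOT 1) OR (1 OR 0)) AND (1 XOR (1 AND 1))) -> 0
  row 24 [11000]: (((0 IMPLIES NOT 0) OR (1 OR 1)) AND (1 XOR (0 AND 0))) -> 1
  row 25 [11001]: (((0 IMPLIES NOT 0) OR (1 OR 1)) AND (1 XOR (1 AND 0))) -> 1
  row 26 [11010]: (((1 IMPLIES NOT 0) OR (1 OR 1)) AND (1 XOR (0 AND 0))) -> 1
  row 27 [11011]: (((1 IMPLIES NOT 0) OR (1 OR 1)) AND (1 XOR (1 AND 0))) -> 1
  row 28 [11100]: (((0 IMPLIES NOT 1) OR (1 OR 1)) AND (1 XOR (0 AND 1))) -> 1
  row 29 [11101]: (((0 IMPLIES NOT 1) OR (1 OR 1)) AND (1 XOR (1 AND 1))) -> 0
  row 30 [11110]: (((1 IMPLIES NOT 1) OR (1 OR 1)) AND (1 XOR (0 AND 1))) -> 1
  row 31 [11111]: (((1 IMPLIES NOT 1) OR (1 OR 1)) AND (1 XOR (1 AND 1))) -> 0
Full result column, 4 rows per line (a,b,c fixed per line; d,e runs 00..11 left to right):
  rows 0-3 [a,b,c=000]: 0000  = hex 0
  rows 4-7 [a,b,c=001]: 0100  = hex 4
  rows 8-11 [a,b,c=010]: 0000  = hex 0
  rows 12-15 [a,b,c=011]: 0101  = hex 5
  rows 16-19 [a,b,c=100]: 1111  = hex F
  rows 20-23 [a,b,c=101]: 1010  = hex A
  rows 24-27 [a,b,c=110]: 1111  = hex F
  rows 28-31 [a,b,c=111]: 1010  = hex A
Output column (row 0 .. row 31) = 00000100000001011111101011111010
Output column grouped in 4s = 0000 0100 0000 0101 1111 1010 1111 1010 = 0x0405FAFA
Convert to decimal digit by digit (value = value*16 + digit):
  0 -> 0
  0*16 + 4 = 4
  4*16 + 0 = 64
  64*16 + 5 = 1029
  1029*16 + 15 (F) = 16479
  16479*16 + 10 (A) = 263674
  263674*16 + 15 (F) = 4218799
  4218799*16 + 10 (A) = 67500794
Decimal = 67500794

67500794


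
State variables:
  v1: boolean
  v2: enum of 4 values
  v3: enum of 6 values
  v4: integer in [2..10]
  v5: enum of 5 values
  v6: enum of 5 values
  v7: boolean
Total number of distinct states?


State space = product of domain sizes of all variables.
Domain sizes:
  v1 (boolean): 2
  v2 (enum of 4 values): 4
  v3 (enum of 6 values): 6
  v4 (integer in [2..10]): 9
  v5 (enum of 5 values): 5
  v6 (enum of 5 values): 5
  v7 (boolean): 2
Product = 2 * 4 * 6 * 9 * 5 * 5 * 2 = 21600

21600


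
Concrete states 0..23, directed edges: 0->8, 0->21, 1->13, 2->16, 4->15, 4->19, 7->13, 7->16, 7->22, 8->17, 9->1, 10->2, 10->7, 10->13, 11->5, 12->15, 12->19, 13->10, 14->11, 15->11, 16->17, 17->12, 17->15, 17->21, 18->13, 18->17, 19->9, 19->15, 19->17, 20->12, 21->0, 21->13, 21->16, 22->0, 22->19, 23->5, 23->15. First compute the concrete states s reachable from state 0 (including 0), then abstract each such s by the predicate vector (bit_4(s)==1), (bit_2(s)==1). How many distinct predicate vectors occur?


BFS from 0:
Concrete reachable: {0, 1, 2, 5, 7, 8, 9, 10, 11, 12, 13, 15, 16, 17, 19, 21, 22}
Abstract via predicates (bit_4(s)==1), (bit_2(s)==1):
  (0,0) <- {0, 1, 2, 8, 9, 10, 11}
  (0,1) <- {5, 7, 12, 13, 15}
  (1,0) <- {16, 17, 19}
  (1,1) <- {21, 22}
Distinct abstract states = 4

4


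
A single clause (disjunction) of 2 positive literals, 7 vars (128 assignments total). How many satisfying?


Step 1: Total=2^7=128
Step 2: Unsat when all 2 false: 2^5=32
Step 3: Sat=128-32=96

96


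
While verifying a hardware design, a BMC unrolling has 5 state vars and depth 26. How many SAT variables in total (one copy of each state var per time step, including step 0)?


BMC unrolls to depth k, creating one copy of each state var for steps 0..k.
Step count = 26 + 1 = 27 (steps 0 through 26)
Vars per step = 5
Total = 5 * 27 = 135

135


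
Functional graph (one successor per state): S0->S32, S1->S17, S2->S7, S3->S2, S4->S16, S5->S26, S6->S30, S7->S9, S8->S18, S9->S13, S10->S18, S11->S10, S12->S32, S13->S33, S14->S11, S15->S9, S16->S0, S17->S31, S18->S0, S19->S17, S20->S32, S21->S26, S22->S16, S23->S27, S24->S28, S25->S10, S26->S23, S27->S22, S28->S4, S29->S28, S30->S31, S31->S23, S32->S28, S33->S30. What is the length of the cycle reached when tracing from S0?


Trace from S0 until a state repeats:
  S0 -> S32 -> S28 -> S4 -> S16 -> S0
S0 first seen at step 0, revisited at step 5.
Cycle length = 5 - 0 = 5

5


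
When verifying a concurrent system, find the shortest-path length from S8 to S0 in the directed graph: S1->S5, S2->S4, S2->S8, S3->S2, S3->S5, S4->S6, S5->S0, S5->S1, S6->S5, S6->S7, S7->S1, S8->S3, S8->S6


BFS layer-by-layer from S8:
  dist 0: {S8}
  dist 1: {S3, S6}
  dist 2: {S2, S5, S7}
  dist 3: {S0, S1, S4}
  -> S0 reached at distance 3
Shortest path length = 3

3


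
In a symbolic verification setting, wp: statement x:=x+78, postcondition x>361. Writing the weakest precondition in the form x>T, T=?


Formula: wp(x:=E, P) = P[E/x] (substitute E for x in postcondition)
Step 1: Postcondition: x>361
Step 2: Substitute x+78 for x: x+78>361
Step 3: Solve for x: x > 361-78 = 283

283


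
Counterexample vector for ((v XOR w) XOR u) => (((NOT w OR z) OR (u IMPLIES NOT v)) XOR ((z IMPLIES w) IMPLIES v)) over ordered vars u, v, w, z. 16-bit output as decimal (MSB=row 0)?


F1 = ((v XOR w) XOR u)
F2 = (((NOT w OR z) OR (u IMPLIES NOT v)) XOR ((z IMPLIES w) IMPLIES v))
Counterexample to F1=>F2 is where F1=1 and F2=0.
Evaluate each row (bits = u,v,w,z, MSB first):
  row 0 [0000]: F1=0 F2=1 -> F1&~F2 -> 0
  row 1 [0001]: F1=0 F2=0 -> F1&~F2 -> 0
  row 2 [0010]: F1=1 F2=1 -> F1&~F2 -> 0
  row 3 [0011]: F1=1 F2=1 -> F1&~F2 -> 0
  row 4 [0100]: F1=1 F2=0 -> F1&~F2 -> 1
  row 5 [0101]: F1=1 F2=0 -> F1&~F2 -> 1
  row 6 [0110]: F1=0 F2=0 -> F1&~F2 -> 0
  row 7 [0111]: F1=0 F2=0 -> F1&~F2 -> 0
  row 8 [1000]: F1=1 F2=1 -> F1&~F2 -> 0
  row 9 [1001]: F1=1 F2=0 -> F1&~F2 -> 1
  row 10 [1010]: F1=0 F2=1 -> F1&~F2 -> 0
  row 11 [1011]: F1=0 F2=1 -> F1&~F2 -> 0
  row 12 [1100]: F1=0 F2=0 -> F1&~F2 -> 0
  row 13 [1101]: F1=0 F2=0 -> F1&~F2 -> 0
  row 14 [1110]: F1=1 F2=1 -> F1&~F2 -> 0
  row 15 [1111]: F1=1 F2=0 -> F1&~F2 -> 1
Full result column, 4 rows per line (u,v fixed per line; w,z runs 00..11 left to right):
  rows 0-3 [u,v=00]: 0000  = hex 0
  rows 4-7 [u,v=01]: 1100  = hex C
  rows 8-11 [u,v=10]: 0100  = hex 4
  rows 12-15 [u,v=11]: 0001  = hex 1
Counterexample vector (row 0 .. row 15) = 0000110001000001
Output column grouped in 4s = 0000 1100 0100 0001 = 0x0C41
Convert to decimal digit by digit (value = value*16 + digit):
  0 -> 0
  0*16 + 12 (C) = 12
  12*16 + 4 = 196
  196*16 + 1 = 3137
Decimal = 3137

3137


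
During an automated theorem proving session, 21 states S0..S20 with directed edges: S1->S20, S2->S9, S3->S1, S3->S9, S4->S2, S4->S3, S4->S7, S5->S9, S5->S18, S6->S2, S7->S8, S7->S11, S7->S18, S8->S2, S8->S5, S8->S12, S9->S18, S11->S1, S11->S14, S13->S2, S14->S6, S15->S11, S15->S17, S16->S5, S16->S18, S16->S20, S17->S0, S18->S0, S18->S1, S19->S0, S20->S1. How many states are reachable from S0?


BFS from S0:
  layer 0: {S0}
Reachable set: {S0}
Count = 1

1


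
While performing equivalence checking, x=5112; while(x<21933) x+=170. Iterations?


Step 1: x goes from 5112 toward 21933 by 170; the body runs while x<21933, so iterations = ceil((bound-start)/step)
Step 2: Distance=16821
Step 3: ceil(16821/170)=99

99


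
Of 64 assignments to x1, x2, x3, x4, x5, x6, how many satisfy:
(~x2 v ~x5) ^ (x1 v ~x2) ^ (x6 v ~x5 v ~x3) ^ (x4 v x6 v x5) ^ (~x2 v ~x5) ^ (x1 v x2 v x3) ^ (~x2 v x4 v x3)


CNF with 7 clauses over 6 vars (64 assignments).
An assignment satisfies CNF iff every clause has >=1 true literal.
Check each row (bits = x1,x2,x3,x4,x5,x6; clause T/F shown):
  row 0 [000000]: clauses=TTTFTFT -> 0
  row 1 [000001]: clauses=TTTTTFT -> 0
  row 2 [000010]: clauses=TTTTTFT -> 0
  row 3 [000011]: clauses=TTTTTFT -> 0
  row 4 [000100]: clauses=TTTTTFT -> 0
  (every remaining row is evaluated the same way; all 64 results are listed next)
Full result column, 8 rows per line (x1,x2,x3 fixed per line; x4,x5,x6 runs 000..111 left to right):
  rows 0-7 [x1,x2,x3=000]: 00000000  (ones: 0)
  rows 8-15 [x1,x2,x3=001]: 01011101  (ones: 5)
  rows 16-23 [x1,x2,x3=010]: 00000000  (ones: 0)
  rows 24-31 [x1,x2,x3=011]: 00000000  (ones: 0)
  rows 32-39 [x1,x2,x3=100]: 01111111  (ones: 7)
  rows 40-47 [x1,x2,x3=101]: 01011101  (ones: 5)
  rows 48-55 [x1,x2,x3=110]: 00001100  (ones: 2)
  rows 56-63 [x1,x2,x3=111]: 01001100  (ones: 3)
Satisfying assignments = 0+5+0+0+7+5+2+3 = 22

22


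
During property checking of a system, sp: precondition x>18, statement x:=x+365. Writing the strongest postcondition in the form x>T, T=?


Formula: sp(P, x:=E) = exists old_x. (x = E[old_x/x]) AND P[old_x/x] (old_x is the value of x before the assignment; eliminate old_x by solving x = E[old_x/x] for old_x)
Step 1: Precondition P: x>18, i.e. old_x > 18
Step 2: Assignment gives x = old_x + 365, so old_x = x - 365
Step 3: Substitute into P: x - 365 > 18
Step 4: Simplify: x > 18+365 = 383

383


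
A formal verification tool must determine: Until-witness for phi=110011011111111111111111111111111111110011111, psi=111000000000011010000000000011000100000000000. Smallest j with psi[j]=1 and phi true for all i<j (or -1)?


(phi U psi) at 0: need smallest j with psi[j]=1 and phi[i]=1 for all i in [0,j).
Scan from step 0:
  step 0: psi=1 and phi held for [0,0) -> witness found
Witness step = 0

0


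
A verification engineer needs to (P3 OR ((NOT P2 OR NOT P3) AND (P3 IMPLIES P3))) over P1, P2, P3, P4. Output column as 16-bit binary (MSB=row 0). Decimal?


Formula: (P3 OR ((NOT P2 OR NOT P3) AND (P3 IMPLIES P3))) over P1, P2, P3, P4 (16 rows)
Evaluate each row (bits = P1,P2,P3,P4, MSB first):
  row 0 [0000]: (0 OR ((NOT 0 OR NOT 0) AND (0 IMPLIES 0))) -> 1
  row 1 [0001]: (0 OR ((NOT 0 OR NOT 0) AND (0 IMPLIES 0))) -> 1
  row 2 [0010]: (1 OR ((NOT 0 OR NOT 1) AND (1 IMPLIES 1))) -> 1
  row 3 [0011]: (1 OR ((NOT 0 OR NOT 1) AND (1 IMPLIES 1))) -> 1
  row 4 [0100]: (0 OR ((NOT 1 OR NOT 0) AND (0 IMPLIES 0))) -> 1
  row 5 [0101]: (0 OR ((NOT 1 OR NOT 0) AND (0 IMPLIES 0))) -> 1
  row 6 [0110]: (1 OR ((NOT 1 OR NOT 1) AND (1 IMPLIES 1))) -> 1
  row 7 [0111]: (1 OR ((NOT 1 OR NOT 1) AND (1 IMPLIES 1))) -> 1
  row 8 [1000]: (0 OR ((NOT 0 OR NOT 0) AND (0 IMPLIES 0))) -> 1
  row 9 [1001]: (0 OR ((NOT 0 OR NOT 0) AND (0 IMPLIES 0))) -> 1
  row 10 [1010]: (1 OR ((NOT 0 OR NOT 1) AND (1 IMPLIES 1))) -> 1
  row 11 [1011]: (1 OR ((NOT 0 OR NOT 1) AND (1 IMPLIES 1))) -> 1
  row 12 [1100]: (0 OR ((NOT 1 OR NOT 0) AND (0 IMPLIES 0))) -> 1
  row 13 [1101]: (0 OR ((NOT 1 OR NOT 0) AND (0 IMPLIES 0))) -> 1
  row 14 [1110]: (1 OR ((NOT 1 OR NOT 1) AND (1 IMPLIES 1))) -> 1
  row 15 [1111]: (1 OR ((NOT 1 OR NOT 1) AND (1 IMPLIES 1))) -> 1
Full result column, 4 rows per line (P1,P2 fixed per line; P3,P4 runs 00..11 left to right):
  rows 0-3 [P1,P2=00]: 1111  = hex F
  rows 4-7 [P1,P2=01]: 1111  = hex F
  rows 8-11 [P1,P2=10]: 1111  = hex F
  rows 12-15 [P1,P2=11]: 1111  = hex F
Output column (row 0 .. row 15) = 1111111111111111
Output column grouped in 4s = 1111 1111 1111 1111 = 0xFFFF
Convert to decimal digit by digit (value = value*16 + digit):
  F -> 15
  15*16 + 15 (F) = 255
  255*16 + 15 (F) = 4095
  4095*16 + 15 (F) = 65535
Decimal = 65535

65535


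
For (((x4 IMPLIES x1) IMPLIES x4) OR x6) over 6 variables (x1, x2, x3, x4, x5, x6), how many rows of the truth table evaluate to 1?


Formula: (((x4 IMPLIES x1) IMPLIES x4) OR x6) over 6 vars (64 rows)
Evaluate each row (x1, x2, x3, x4, x5, x6 as bits, MSB first):
  row 0 [000000]: (((0 IMPLIES 0) IMPLIES 0) OR 0) -> 0
  row 1 [000001]: (((0 IMPLIES 0) IMPLIES 0) OR 1) -> 1
  row 2 [000010]: (((0 IMPLIES 0) IMPLIES 0) OR 0) -> 0
  row 3 [000011]: (((0 IMPLIES 0) IMPLIES 0) OR 1) -> 1
  row 4 [000100]: (((1 IMPLIES 0) IMPLIES 1) OR 0) -> 1
  (every remaining row is evaluated the same way; all 64 results are listed next)
Full result column, 8 rows per line (x1,x2,x3 fixed per line; x4,x5,x6 runs 000..111 left to right):
  rows 0-7 [x1,x2,x3=000]: 01011111  (ones: 6)
  rows 8-15 [x1,x2,x3=001]: 01011111  (ones: 6)
  rows 16-23 [x1,x2,x3=010]: 01011111  (ones: 6)
  rows 24-31 [x1,x2,x3=011]: 01011111  (ones: 6)
  rows 32-39 [x1,x2,x3=100]: 01011111  (ones: 6)
  rows 40-47 [x1,x2,x3=101]: 01011111  (ones: 6)
  rows 48-55 [x1,x2,x3=110]: 01011111  (ones: 6)
  rows 56-63 [x1,x2,x3=111]: 01011111  (ones: 6)
Count of 1-rows = 6+6+6+6+6+6+6+6 = 48

48


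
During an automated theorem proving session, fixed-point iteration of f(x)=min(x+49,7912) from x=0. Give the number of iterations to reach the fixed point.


Step 1: x=0, cap=7912, increment=49
Step 2: x grows by 49 each step until capped at 7912; fixed point is x=7912
Step 3: iterations = ceil(7912/49) = 162

162


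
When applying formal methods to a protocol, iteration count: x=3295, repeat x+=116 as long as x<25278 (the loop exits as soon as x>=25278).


Step 1: x goes from 3295 toward 25278 by 116; the body runs while x<25278, so iterations = ceil((bound-start)/step)
Step 2: Distance=21983
Step 3: ceil(21983/116)=190

190


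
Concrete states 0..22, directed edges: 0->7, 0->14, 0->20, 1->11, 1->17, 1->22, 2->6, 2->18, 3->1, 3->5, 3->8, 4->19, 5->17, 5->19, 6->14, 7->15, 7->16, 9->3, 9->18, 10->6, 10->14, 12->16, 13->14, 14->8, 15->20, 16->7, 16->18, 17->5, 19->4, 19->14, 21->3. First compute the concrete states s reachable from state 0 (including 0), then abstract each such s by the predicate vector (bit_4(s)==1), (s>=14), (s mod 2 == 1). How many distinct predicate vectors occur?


BFS from 0:
Concrete reachable: {0, 7, 8, 14, 15, 16, 18, 20}
Abstract via predicates (bit_4(s)==1), (s>=14), (s mod 2 == 1):
  (0,0,0) <- {0, 8}
  (0,0,1) <- {7}
  (0,1,0) <- {14}
  (0,1,1) <- {15}
  (1,1,0) <- {16, 18, 20}
Distinct abstract states = 5

5


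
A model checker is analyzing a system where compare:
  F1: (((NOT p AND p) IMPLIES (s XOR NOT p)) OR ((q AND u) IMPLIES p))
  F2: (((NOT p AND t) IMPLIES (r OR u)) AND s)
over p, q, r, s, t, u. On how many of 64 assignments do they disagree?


F1 = (((NOT p AND p) IMPLIES (s XOR NOT p)) OR ((q AND u) IMPLIES p))
F2 = (((NOT p AND t) IMPLIES (r OR u)) AND s)
Evaluate both on each of 64 rows (bits = p,q,r,s,t,u):
  row 0 [000000]: F1=1 F2=0 (differ) -> 1
  row 1 [000001]: F1=1 F2=0 (differ) -> 1
  row 2 [000010]: F1=1 F2=0 (differ) -> 1
  row 3 [000011]: F1=1 F2=0 (differ) -> 1
  row 4 [000100]: F1=1 F2=1 -> 0
  (every remaining row is evaluated the same way; all 64 results are listed next)
Full result column, 8 rows per line (p,q,r fixed per line; s,t,u runs 000..111 left to right):
  rows 0-7 [p,q,r=000]: 11110010  (ones: 5)
  rows 8-15 [p,q,r=001]: 11110000  (ones: 4)
  rows 16-23 [p,q,r=010]: 11110010  (ones: 5)
  rows 24-31 [p,q,r=011]: 11110000  (ones: 4)
  rows 32-39 [p,q,r=100]: 11110000  (ones: 4)
  rows 40-47 [p,q,r=101]: 11110000  (ones: 4)
  rows 48-55 [p,q,r=110]: 11110000  (ones: 4)
  rows 56-63 [p,q,r=111]: 11110000  (ones: 4)
Disagreements = 5+4+5+4+4+4+4+4 = 34

34


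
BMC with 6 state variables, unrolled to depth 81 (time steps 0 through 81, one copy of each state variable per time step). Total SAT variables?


BMC unrolls to depth k, creating one copy of each state var for steps 0..k.
Step count = 81 + 1 = 82 (steps 0 through 81)
Vars per step = 6
Total = 6 * 82 = 492

492


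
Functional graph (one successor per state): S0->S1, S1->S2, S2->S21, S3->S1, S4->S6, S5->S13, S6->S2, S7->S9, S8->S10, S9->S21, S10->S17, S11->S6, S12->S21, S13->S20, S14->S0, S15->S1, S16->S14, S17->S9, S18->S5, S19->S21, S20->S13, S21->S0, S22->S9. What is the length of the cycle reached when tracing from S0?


Trace from S0 until a state repeats:
  S0 -> S1 -> S2 -> S21 -> S0
S0 first seen at step 0, revisited at step 4.
Cycle length = 4 - 0 = 4

4


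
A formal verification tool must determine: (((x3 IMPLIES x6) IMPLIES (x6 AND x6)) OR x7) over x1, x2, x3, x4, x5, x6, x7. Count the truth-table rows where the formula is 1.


Formula: (((x3 IMPLIES x6) IMPLIES (x6 AND x6)) OR x7) over 7 vars (128 rows)
Evaluate each row (x1, x2, x3, x4, x5, x6, x7 as bits, MSB first):
  row 0 [0000000]: (((0 IMPLIES 0) IMPLIES (0 AND 0)) OR 0) -> 0
  row 1 [0000001]: (((0 IMPLIES 0) IMPLIES (0 AND 0)) OR 1) -> 1
  row 2 [0000010]: (((0 IMPLIES 1) IMPLIES (1 AND 1)) OR 0) -> 1
  row 3 [0000011]: (((0 IMPLIES 1) IMPLIES (1 AND 1)) OR 1) -> 1
  row 4 [0000100]: (((0 IMPLIES 0) IMPLIES (0 AND 0)) OR 0) -> 0
  (every remaining row is evaluated the same way; all 128 results are listed next)
Full result column, 8 rows per line (x1,x2,x3,x4 fixed per line; x5,x6,x7 runs 000..111 left to right):
  rows 0-7 [x1,x2,x3,x4=0000]: 01110111  (ones: 6)
  rows 8-15 [x1,x2,x3,x4=0001]: 01110111  (ones: 6)
  rows 16-23 [x1,x2,x3,x4=0010]: 11111111  (ones: 8)
  rows 24-31 [x1,x2,x3,x4=0011]: 11111111  (ones: 8)
  rows 32-39 [x1,x2,x3,x4=0100]: 01110111  (ones: 6)
  rows 40-47 [x1,x2,x3,x4=0101]: 01110111  (ones: 6)
  rows 48-55 [x1,x2,x3,x4=0110]: 11111111  (ones: 8)
  rows 56-63 [x1,x2,x3,x4=0111]: 11111111  (ones: 8)
  rows 64-71 [x1,x2,x3,x4=1000]: 01110111  (ones: 6)
  rows 72-79 [x1,x2,x3,x4=1001]: 01110111  (ones: 6)
  rows 80-87 [x1,x2,x3,x4=1010]: 11111111  (ones: 8)
  rows 88-95 [x1,x2,x3,x4=1011]: 11111111  (ones: 8)
  rows 96-103 [x1,x2,x3,x4=1100]: 01110111  (ones: 6)
  rows 104-111 [x1,x2,x3,x4=1101]: 01110111  (ones: 6)
  rows 112-119 [x1,x2,x3,x4=1110]: 11111111  (ones: 8)
  rows 120-127 [x1,x2,x3,x4=1111]: 11111111  (ones: 8)
Count of 1-rows = 6+6+8+8+6+6+8+8+6+6+8+8+6+6+8+8 = 112

112


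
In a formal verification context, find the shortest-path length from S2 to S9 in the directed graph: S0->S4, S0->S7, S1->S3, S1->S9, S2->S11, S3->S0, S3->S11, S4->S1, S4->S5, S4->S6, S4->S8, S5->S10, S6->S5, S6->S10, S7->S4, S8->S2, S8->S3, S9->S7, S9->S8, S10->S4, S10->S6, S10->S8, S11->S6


BFS layer-by-layer from S2:
  dist 0: {S2}
  dist 1: {S11}
  dist 2: {S6}
  dist 3: {S5, S10}
  dist 4: {S4, S8}
  dist 5: {S1, S3}
  dist 6: {S0, S9}
  -> S9 reached at distance 6
Shortest path length = 6

6


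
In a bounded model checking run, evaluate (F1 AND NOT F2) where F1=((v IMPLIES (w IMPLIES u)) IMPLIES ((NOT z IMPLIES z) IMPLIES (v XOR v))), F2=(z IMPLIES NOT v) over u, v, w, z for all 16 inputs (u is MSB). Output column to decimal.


F1 = ((v IMPLIES (w IMPLIES u)) IMPLIES ((NOT z IMPLIES z) IMPLIES (v XOR v)))
F2 = (z IMPLIES NOT v)
Counterexample to F1=>F2 is where F1=1 and F2=0.
Evaluate each row (bits = u,v,w,z, MSB first):
  row 0 [0000]: F1=1 F2=1 -> F1&~F2 -> 0
  row 1 [0001]: F1=0 F2=1 -> F1&~F2 -> 0
  row 2 [0010]: F1=1 F2=1 -> F1&~F2 -> 0
  row 3 [0011]: F1=0 F2=1 -> F1&~F2 -> 0
  row 4 [0100]: F1=1 F2=1 -> F1&~F2 -> 0
  row 5 [0101]: F1=0 F2=0 -> F1&~F2 -> 0
  row 6 [0110]: F1=1 F2=1 -> F1&~F2 -> 0
  row 7 [0111]: F1=1 F2=0 -> F1&~F2 -> 1
  row 8 [1000]: F1=1 F2=1 -> F1&~F2 -> 0
  row 9 [1001]: F1=0 F2=1 -> F1&~F2 -> 0
  row 10 [1010]: F1=1 F2=1 -> F1&~F2 -> 0
  row 11 [1011]: F1=0 F2=1 -> F1&~F2 -> 0
  row 12 [1100]: F1=1 F2=1 -> F1&~F2 -> 0
  row 13 [1101]: F1=0 F2=0 -> F1&~F2 -> 0
  row 14 [1110]: F1=1 F2=1 -> F1&~F2 -> 0
  row 15 [1111]: F1=0 F2=0 -> F1&~F2 -> 0
Full result column, 4 rows per line (u,v fixed per line; w,z runs 00..11 left to right):
  rows 0-3 [u,v=00]: 0000  = hex 0
  rows 4-7 [u,v=01]: 0001  = hex 1
  rows 8-11 [u,v=10]: 0000  = hex 0
  rows 12-15 [u,v=11]: 0000  = hex 0
Counterexample vector (row 0 .. row 15) = 0000000100000000
Output column grouped in 4s = 0000 0001 0000 0000 = 0x0100
Convert to decimal digit by digit (value = value*16 + digit):
  0 -> 0
  0*16 + 1 = 1
  1*16 + 0 = 16
  16*16 + 0 = 256
Decimal = 256

256


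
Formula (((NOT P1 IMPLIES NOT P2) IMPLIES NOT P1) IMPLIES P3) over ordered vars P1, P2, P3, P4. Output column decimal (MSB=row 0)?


Formula: (((NOT P1 IMPLIES NOT P2) IMPLIES NOT P1) IMPLIES P3) over P1, P2, P3, P4 (16 rows)
Evaluate each row (bits = P1,P2,P3,P4, MSB first):
  row 0 [0000]: (((NOT 0 IMPLIES NOT 0) IMPLIES NOT 0) IMPLIES 0) -> 0
  row 1 [0001]: (((NOT 0 IMPLIES NOT 0) IMPLIES NOT 0) IMPLIES 0) -> 0
  row 2 [0010]: (((NOT 0 IMPLIES NOT 0) IMPLIES NOT 0) IMPLIES 1) -> 1
  row 3 [0011]: (((NOT 0 IMPLIES NOT 0) IMPLIES NOT 0) IMPLIES 1) -> 1
  row 4 [0100]: (((NOT 0 IMPLIES NOT 1) IMPLIES NOT 0) IMPLIES 0) -> 0
  row 5 [0101]: (((NOT 0 IMPLIES NOT 1) IMPLIES NOT 0) IMPLIES 0) -> 0
  row 6 [0110]: (((NOT 0 IMPLIES NOT 1) IMPLIES NOT 0) IMPLIES 1) -> 1
  row 7 [0111]: (((NOT 0 IMPLIES NOT 1) IMPLIES NOT 0) IMPLIES 1) -> 1
  row 8 [1000]: (((NOT 1 IMPLIES NOT 0) IMPLIES NOT 1) IMPLIES 0) -> 1
  row 9 [1001]: (((NOT 1 IMPLIES NOT 0) IMPLIES NOT 1) IMPLIES 0) -> 1
  row 10 [1010]: (((NOT 1 IMPLIES NOT 0) IMPLIES NOT 1) IMPLIES 1) -> 1
  row 11 [1011]: (((NOT 1 IMPLIES NOT 0) IMPLIES NOT 1) IMPLIES 1) -> 1
  row 12 [1100]: (((NOT 1 IMPLIES NOT 1) IMPLIES NOT 1) IMPLIES 0) -> 1
  row 13 [1101]: (((NOT 1 IMPLIES NOT 1) IMPLIES NOT 1) IMPLIES 0) -> 1
  row 14 [1110]: (((NOT 1 IMPLIES NOT 1) IMPLIES NOT 1) IMPLIES 1) -> 1
  row 15 [1111]: (((NOT 1 IMPLIES NOT 1) IMPLIES NOT 1) IMPLIES 1) -> 1
Full result column, 4 rows per line (P1,P2 fixed per line; P3,P4 runs 00..11 left to right):
  rows 0-3 [P1,P2=00]: 0011  = hex 3
  rows 4-7 [P1,P2=01]: 0011  = hex 3
  rows 8-11 [P1,P2=10]: 1111  = hex F
  rows 12-15 [P1,P2=11]: 1111  = hex F
Output column (row 0 .. row 15) = 0011001111111111
Output column grouped in 4s = 0011 0011 1111 1111 = 0x33FF
Convert to decimal digit by digit (value = value*16 + digit):
  3 -> 3
  3*16 + 3 = 51
  51*16 + 15 (F) = 831
  831*16 + 15 (F) = 13311
Decimal = 13311

13311
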